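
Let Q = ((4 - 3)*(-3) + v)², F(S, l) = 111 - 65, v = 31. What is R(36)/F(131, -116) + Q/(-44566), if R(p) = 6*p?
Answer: 2397548/512509 ≈ 4.6781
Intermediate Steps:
F(S, l) = 46
Q = 784 (Q = ((4 - 3)*(-3) + 31)² = (1*(-3) + 31)² = (-3 + 31)² = 28² = 784)
R(36)/F(131, -116) + Q/(-44566) = (6*36)/46 + 784/(-44566) = 216*(1/46) + 784*(-1/44566) = 108/23 - 392/22283 = 2397548/512509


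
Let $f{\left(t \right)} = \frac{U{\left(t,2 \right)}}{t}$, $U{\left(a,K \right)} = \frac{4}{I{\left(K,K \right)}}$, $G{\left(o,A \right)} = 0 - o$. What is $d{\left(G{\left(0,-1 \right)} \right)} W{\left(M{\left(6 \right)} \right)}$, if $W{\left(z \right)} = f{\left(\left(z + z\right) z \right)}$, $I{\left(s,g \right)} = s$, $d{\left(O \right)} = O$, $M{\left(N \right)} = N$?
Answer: $0$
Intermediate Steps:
$G{\left(o,A \right)} = - o$
$U{\left(a,K \right)} = \frac{4}{K}$
$f{\left(t \right)} = \frac{2}{t}$ ($f{\left(t \right)} = \frac{4 \cdot \frac{1}{2}}{t} = \frac{2}{t}$)
$W{\left(z \right)} = \frac{1}{z^{2}}$ ($W{\left(z \right)} = \frac{2}{\left(z + z\right) z} = \frac{2}{2 z z} = \frac{2}{2 z^{2}} = 2 \frac{1}{2 z^{2}} = \frac{1}{z^{2}}$)
$d{\left(G{\left(0,-1 \right)} \right)} W{\left(M{\left(6 \right)} \right)} = \frac{\left(-1\right) 0}{36} = 0 \cdot \frac{1}{36} = 0$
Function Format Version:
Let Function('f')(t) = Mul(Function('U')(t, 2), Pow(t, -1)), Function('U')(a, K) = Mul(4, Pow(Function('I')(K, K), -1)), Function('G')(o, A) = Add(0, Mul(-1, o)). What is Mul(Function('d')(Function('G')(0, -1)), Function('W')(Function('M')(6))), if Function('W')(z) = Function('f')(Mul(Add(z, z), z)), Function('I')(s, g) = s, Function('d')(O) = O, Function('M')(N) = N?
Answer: 0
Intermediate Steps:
Function('G')(o, A) = Mul(-1, o)
Function('U')(a, K) = Mul(4, Pow(K, -1))
Function('f')(t) = Mul(2, Pow(t, -1)) (Function('f')(t) = Mul(Mul(4, Pow(2, -1)), Pow(t, -1)) = Mul(Mul(4, Rational(1, 2)), Pow(t, -1)) = Mul(2, Pow(t, -1)))
Function('W')(z) = Pow(z, -2) (Function('W')(z) = Mul(2, Pow(Mul(Add(z, z), z), -1)) = Mul(2, Pow(Mul(Mul(2, z), z), -1)) = Mul(2, Pow(Mul(2, Pow(z, 2)), -1)) = Mul(2, Mul(Rational(1, 2), Pow(z, -2))) = Pow(z, -2))
Mul(Function('d')(Function('G')(0, -1)), Function('W')(Function('M')(6))) = Mul(Mul(-1, 0), Pow(6, -2)) = Mul(0, Rational(1, 36)) = 0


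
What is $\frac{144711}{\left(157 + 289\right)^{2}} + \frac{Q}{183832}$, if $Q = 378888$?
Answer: $\frac{12746174745}{4570890764} \approx 2.7886$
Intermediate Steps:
$\frac{144711}{\left(157 + 289\right)^{2}} + \frac{Q}{183832} = \frac{144711}{\left(157 + 289\right)^{2}} + \frac{378888}{183832} = \frac{144711}{446^{2}} + 378888 \cdot \frac{1}{183832} = \frac{144711}{198916} + \frac{47361}{22979} = \frac{12746174745}{4570890764}$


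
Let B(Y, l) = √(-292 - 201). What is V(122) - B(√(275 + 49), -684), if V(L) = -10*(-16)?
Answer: 160 - I*√493 ≈ 160.0 - 22.204*I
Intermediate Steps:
V(L) = 160
B(Y, l) = I*√493 (B(Y, l) = √(-493) = I*√493)
V(122) - B(√(275 + 49), -684) = 160 - I*√493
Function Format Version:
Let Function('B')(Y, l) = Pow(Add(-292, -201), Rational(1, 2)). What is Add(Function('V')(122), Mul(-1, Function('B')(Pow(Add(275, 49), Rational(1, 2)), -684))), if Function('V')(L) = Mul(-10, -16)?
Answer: Add(160, Mul(-1, I, Pow(493, Rational(1, 2)))) ≈ Add(160.00, Mul(-22.204, I))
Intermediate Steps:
Function('V')(L) = 160
Function('B')(Y, l) = Mul(I, Pow(493, Rational(1, 2))) (Function('B')(Y, l) = Pow(-493, Rational(1, 2)) = Mul(I, Pow(493, Rational(1, 2))))
Add(Function('V')(122), Mul(-1, Function('B')(Pow(Add(275, 49), Rational(1, 2)), -684))) = Add(160, Mul(-1, Mul(I, Pow(493, Rational(1, 2))))) = Add(160, Mul(-1, I, Pow(493, Rational(1, 2))))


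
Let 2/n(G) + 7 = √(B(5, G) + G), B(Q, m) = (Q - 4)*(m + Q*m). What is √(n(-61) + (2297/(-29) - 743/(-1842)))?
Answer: √53418*√((-29573525 + 4209527*I*√427)/(7 - I*√427))/53418 ≈ 0.0048894 - 8.8788*I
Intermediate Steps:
B(Q, m) = (-4 + Q)*(m + Q*m)
n(G) = 2/(-7 + √7*√G) (n(G) = 2/(-7 + √(G*(-4 + 5² - 3*5) + G)) = 2/(-7 + √(G*(-4 + 25 - 15) + G)) = 2/(-7 + √(G*6 + G)) = 2/(-7 + √(6*G + G)) = 2/(-7 + √(7*G)) = 2/(-7 + √7*√G))
√(n(-61) + (2297/(-29) - 743/(-1842))) = √(2/(-7 + √7*√(-61)) + (2297/(-29) - 743/(-1842))) = √(2/(-7 + √7*(I*√61)) + (2297*(-1/29) - 743*(-1/1842))) = √(2/(-7 + I*√427) + (-2297/29 + 743/1842)) = √(2/(-7 + I*√427) - 4209527/53418) = √(-4209527/53418 + 2/(-7 + I*√427))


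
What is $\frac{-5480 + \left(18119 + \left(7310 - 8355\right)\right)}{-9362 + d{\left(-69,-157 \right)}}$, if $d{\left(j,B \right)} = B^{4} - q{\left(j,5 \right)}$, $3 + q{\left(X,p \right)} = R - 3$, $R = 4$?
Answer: $\frac{11594}{607563841} \approx 1.9083 \cdot 10^{-5}$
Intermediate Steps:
$q{\left(X,p \right)} = -2$ ($q{\left(X,p \right)} = -3 + \left(4 - 3\right) = -3 + 1 = -2$)
$d{\left(j,B \right)} = 2 + B^{4}$ ($d{\left(j,B \right)} = B^{4} - -2 = B^{4} + 2 = 2 + B^{4}$)
$\frac{-5480 + \left(18119 + \left(7310 - 8355\right)\right)}{-9362 + d{\left(-69,-157 \right)}} = \frac{-5480 + \left(18119 + \left(7310 - 8355\right)\right)}{-9362 + \left(2 + \left(-157\right)^{4}\right)} = \frac{-5480 + \left(18119 - 1045\right)}{-9362 + \left(2 + 607573201\right)} = \frac{-5480 + 17074}{-9362 + 607573203} = \frac{11594}{607563841}$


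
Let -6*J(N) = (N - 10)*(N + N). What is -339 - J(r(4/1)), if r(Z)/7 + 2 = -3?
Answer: 186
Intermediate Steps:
r(Z) = -35 (r(Z) = -14 + 7*(-3) = -14 - 21 = -35)
J(N) = -N*(-10 + N)/3 (J(N) = -(N - 10)*(N + N)/6 = -(-10 + N)*2*N/6 = -N*(-10 + N)/3)
-339 - J(r(4/1)) = -339 - (-35)*(10 - 1*(-35))/3 = -339 - (-35)*(10 + 35)/3 = -339 - (-35)*45/3 = -339 - 1*(-525) = -339 + 525 = 186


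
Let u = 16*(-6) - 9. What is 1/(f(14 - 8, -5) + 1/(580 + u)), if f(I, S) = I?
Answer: 475/2851 ≈ 0.16661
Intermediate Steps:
u = -105 (u = -96 - 9 = -105)
1/(f(14 - 8, -5) + 1/(580 + u)) = 1/((14 - 8) + 1/(580 - 105)) = 1/(6 + 1/475) = 1/(2851/475) = 475/2851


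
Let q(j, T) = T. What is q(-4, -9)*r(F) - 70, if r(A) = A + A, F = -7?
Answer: 56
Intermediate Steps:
r(A) = 2*A
q(-4, -9)*r(F) - 70 = -18*(-7) - 70 = -9*(-14) - 70 = 126 - 70 = 56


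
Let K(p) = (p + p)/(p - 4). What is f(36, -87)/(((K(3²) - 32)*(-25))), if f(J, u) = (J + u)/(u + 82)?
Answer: 51/3550 ≈ 0.014366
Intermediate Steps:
f(J, u) = (J + u)/(82 + u)
K(p) = 2*p/(-4 + p) (K(p) = (2*p)/(-4 + p) = 2*p/(-4 + p))
f(36, -87)/(((K(3²) - 32)*(-25))) = ((36 - 87)/(82 - 87))/(((2*3²/(-4 + 3²) - 32)*(-25))) = (-51/(-5))/(((2*9/(-4 + 9) - 32)*(-25))) = (-⅕*(-51))/(((2*9/5 - 32)*(-25))) = 51/(5*(((2*9*(⅕) - 32)*(-25)))) = 51/(5*(((18/5 - 32)*(-25)))) = 51/(5*((-142/5*(-25)))) = (51/5)/710 = (51/5)*(1/710) = 51/3550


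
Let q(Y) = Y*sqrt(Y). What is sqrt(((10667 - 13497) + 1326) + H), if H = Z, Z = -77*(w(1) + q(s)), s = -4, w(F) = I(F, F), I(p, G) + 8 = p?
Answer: sqrt(-965 + 616*I) ≈ 9.4829 + 32.48*I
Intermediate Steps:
I(p, G) = -8 + p
w(F) = -8 + F
q(Y) = Y**(3/2)
Z = 539 + 616*I (Z = -77*((-8 + 1) + (-4)**(3/2)) = -77*(-7 - 8*I) = 539 + 616*I ≈ 539.0 + 616.0*I)
H = 539 + 616*I ≈ 539.0 + 616.0*I
sqrt(((10667 - 13497) + 1326) + H) = sqrt(((10667 - 13497) + 1326) + (539 + 616*I)) = sqrt((-2830 + 1326) + (539 + 616*I)) = sqrt(-1504 + (539 + 616*I)) = sqrt(-965 + 616*I)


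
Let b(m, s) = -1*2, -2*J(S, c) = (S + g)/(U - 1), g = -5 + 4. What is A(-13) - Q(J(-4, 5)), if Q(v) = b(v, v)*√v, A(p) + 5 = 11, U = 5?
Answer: 6 + √10/2 ≈ 7.5811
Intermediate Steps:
g = -1
A(p) = 6 (A(p) = -5 + 11 = 6)
J(S, c) = ⅛ - S/8 (J(S, c) = -(S - 1)/(2*(5 - 1)) = -(-1 + S)/(2*4) = -(-¼ + S/4)/2 = ⅛ - S/8)
b(m, s) = -2
Q(v) = -2*√v
A(-13) - Q(J(-4, 5)) = 6 - (-2)*√(⅛ - ⅛*(-4)) = 6 - (-2)*√(⅛ + ½) = 6 - (-2)*√(5/8) = 6 - (-2)*√10/4 = 6 - (-1)*√10/2 = 6 + √10/2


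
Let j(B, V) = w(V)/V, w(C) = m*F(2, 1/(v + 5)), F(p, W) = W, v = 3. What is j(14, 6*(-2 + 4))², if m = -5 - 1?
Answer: 1/256 ≈ 0.0039063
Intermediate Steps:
m = -6
w(C) = -¾ (w(C) = -6/(3 + 5) = -6/8 = -6*⅛ = -¾)
j(B, V) = -3/(4*V)
j(14, 6*(-2 + 4))² = (-3*1/(6*(-2 + 4))/4)² = (-3/(4*(6*2)))² = (-¾/12)² = (-¾*1/12)² = (-1/16)² = 1/256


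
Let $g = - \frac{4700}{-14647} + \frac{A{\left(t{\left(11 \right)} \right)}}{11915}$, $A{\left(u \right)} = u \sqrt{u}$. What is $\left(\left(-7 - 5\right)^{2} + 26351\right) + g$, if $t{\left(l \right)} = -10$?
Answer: $\frac{388076965}{14647} - \frac{2 i \sqrt{10}}{2383} \approx 26495.0 - 0.002654 i$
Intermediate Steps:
$A{\left(u \right)} = u^{\frac{3}{2}}$
$g = \frac{4700}{14647} - \frac{2 i \sqrt{10}}{2383}$ ($g = - \frac{4700}{-14647} + \frac{\left(-10\right)^{\frac{3}{2}}}{11915} = \left(-4700\right) \left(- \frac{1}{14647}\right) + - 10 i \sqrt{10} \cdot \frac{1}{11915} = \frac{4700}{14647} - \frac{2 i \sqrt{10}}{2383} \approx 0.32088 - 0.002654 i$)
$\left(\left(-7 - 5\right)^{2} + 26351\right) + g = \left(\left(-7 - 5\right)^{2} + 26351\right) + \left(\frac{4700}{14647} - \frac{2 i \sqrt{10}}{2383}\right) = \left(\left(-12\right)^{2} + 26351\right) + \left(\frac{4700}{14647} - \frac{2 i \sqrt{10}}{2383}\right) = \left(144 + 26351\right) + \left(\frac{4700}{14647} - \frac{2 i \sqrt{10}}{2383}\right) = 26495 + \left(\frac{4700}{14647} - \frac{2 i \sqrt{10}}{2383}\right) = \frac{388076965}{14647} - \frac{2 i \sqrt{10}}{2383}$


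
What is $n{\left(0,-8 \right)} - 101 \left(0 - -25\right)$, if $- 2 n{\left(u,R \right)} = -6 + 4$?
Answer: $-2524$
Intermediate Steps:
$n{\left(u,R \right)} = 1$ ($n{\left(u,R \right)} = - \frac{-6 + 4}{2} = \left(- \frac{1}{2}\right) \left(-2\right) = 1$)
$n{\left(0,-8 \right)} - 101 \left(0 - -25\right) = 1 - 101 \left(0 - -25\right) = 1 - 101 \left(0 + 25\right) = 1 - 2525 = -2524$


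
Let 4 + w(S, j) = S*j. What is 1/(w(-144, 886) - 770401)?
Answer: -1/897989 ≈ -1.1136e-6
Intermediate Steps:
w(S, j) = -4 + S*j
1/(w(-144, 886) - 770401) = 1/((-4 - 144*886) - 770401) = 1/((-4 - 127584) - 770401) = 1/(-127588 - 770401) = 1/(-897989) = -1/897989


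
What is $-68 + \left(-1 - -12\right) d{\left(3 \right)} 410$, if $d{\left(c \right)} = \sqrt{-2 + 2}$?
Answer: $-68$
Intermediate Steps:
$d{\left(c \right)} = 0$ ($d{\left(c \right)} = \sqrt{0} = 0$)
$-68 + \left(-1 - -12\right) d{\left(3 \right)} 410 = -68 + \left(-1 - -12\right) 0 \cdot 410 = -68 + \left(-1 + 12\right) 0 \cdot 410 = -68 + 11 \cdot 0 \cdot 410 = -68 + 0 \cdot 410 = -68 + 0 = -68$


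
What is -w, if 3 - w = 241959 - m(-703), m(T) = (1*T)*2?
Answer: 243362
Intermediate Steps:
m(T) = 2*T (m(T) = T*2 = 2*T)
w = -243362 (w = 3 - (241959 - 2*(-703)) = 3 - (241959 - 1*(-1406)) = 3 - (241959 + 1406) = 3 - 1*243365 = 3 - 243365 = -243362)
-w = -1*(-243362) = 243362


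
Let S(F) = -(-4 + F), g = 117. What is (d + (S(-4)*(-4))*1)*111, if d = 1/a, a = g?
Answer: -138491/39 ≈ -3551.1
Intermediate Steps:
S(F) = 4 - F
a = 117
d = 1/117 ≈ 0.0085470
(d + (S(-4)*(-4))*1)*111 = (1/117 + ((4 - 1*(-4))*(-4))*1)*111 = (1/117 + ((4 + 4)*(-4))*1)*111 = (1/117 + (8*(-4))*1)*111 = (1/117 - 32*1)*111 = (1/117 - 32)*111 = -3743/117*111 = -138491/39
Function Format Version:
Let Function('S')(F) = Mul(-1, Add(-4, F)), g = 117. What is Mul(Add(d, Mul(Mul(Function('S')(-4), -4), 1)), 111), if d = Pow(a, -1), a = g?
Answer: Rational(-138491, 39) ≈ -3551.1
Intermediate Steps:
Function('S')(F) = Add(4, Mul(-1, F))
a = 117
d = Rational(1, 117) (d = Pow(117, -1) = Rational(1, 117) ≈ 0.0085470)
Mul(Add(d, Mul(Mul(Function('S')(-4), -4), 1)), 111) = Mul(Add(Rational(1, 117), Mul(Mul(Add(4, Mul(-1, -4)), -4), 1)), 111) = Mul(Add(Rational(1, 117), Mul(Mul(Add(4, 4), -4), 1)), 111) = Mul(Add(Rational(1, 117), Mul(Mul(8, -4), 1)), 111) = Mul(Add(Rational(1, 117), Mul(-32, 1)), 111) = Mul(Add(Rational(1, 117), -32), 111) = Mul(Rational(-3743, 117), 111) = Rational(-138491, 39)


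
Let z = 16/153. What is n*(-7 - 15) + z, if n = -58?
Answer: 195244/153 ≈ 1276.1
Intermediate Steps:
z = 16/153 (z = 16*(1/153) = 16/153 ≈ 0.10458)
n*(-7 - 15) + z = -58*(-7 - 15) + 16/153 = -58*(-22) + 16/153 = 1276 + 16/153 = 195244/153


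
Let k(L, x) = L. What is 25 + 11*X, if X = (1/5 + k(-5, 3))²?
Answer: 6961/25 ≈ 278.44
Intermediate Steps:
X = 576/25 (X = (1/5 - 5)² = (1*(⅕) - 5)² = (⅕ - 5)² = (-24/5)² = 576/25 ≈ 23.040)
25 + 11*X = 25 + 11*(576/25) = 25 + 6336/25 = 6961/25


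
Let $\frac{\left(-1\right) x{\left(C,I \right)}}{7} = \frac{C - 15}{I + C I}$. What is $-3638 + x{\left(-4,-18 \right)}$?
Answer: $- \frac{196319}{54} \approx -3635.5$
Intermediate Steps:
$x{\left(C,I \right)} = - \frac{7 \left(-15 + C\right)}{I + C I}$ ($x{\left(C,I \right)} = - 7 \frac{C - 15}{I + C I} = - 7 \frac{-15 + C}{I + C I} = - \frac{7 \left(-15 + C\right)}{I + C I}$)
$-3638 + x{\left(-4,-18 \right)} = -3638 + \frac{7 \left(15 - -4\right)}{\left(-18\right) \left(1 - 4\right)} = -3638 + 7 \left(- \frac{1}{18}\right) \frac{1}{-3} \left(15 + 4\right) = -3638 + 7 \left(- \frac{1}{18}\right) \left(- \frac{1}{3}\right) 19 = -3638 + \frac{133}{54} = - \frac{196319}{54}$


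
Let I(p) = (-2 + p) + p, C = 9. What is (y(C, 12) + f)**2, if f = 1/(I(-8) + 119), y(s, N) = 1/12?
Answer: 12769/1468944 ≈ 0.0086926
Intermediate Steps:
y(s, N) = 1/12
I(p) = -2 + 2*p
f = 1/101 (f = 1/((-2 + 2*(-8)) + 119) = 1/((-2 - 16) + 119) = 1/(-18 + 119) = 1/101 ≈ 0.0099010)
(y(C, 12) + f)**2 = (1/12 + 1/101)**2 = (113/1212)**2 = 12769/1468944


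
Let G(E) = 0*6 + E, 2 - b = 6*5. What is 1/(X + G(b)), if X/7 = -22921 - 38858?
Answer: -1/432481 ≈ -2.3122e-6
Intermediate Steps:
b = -28 (b = 2 - 6*5 = 2 - 1*30 = 2 - 30 = -28)
X = -432453 (X = 7*(-22921 - 38858) = 7*(-61779) = -432453)
G(E) = E (G(E) = 0 + E = E)
1/(X + G(b)) = 1/(-432453 - 28) = 1/(-432481) = -1/432481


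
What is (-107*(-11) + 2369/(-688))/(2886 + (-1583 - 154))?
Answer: 807407/790512 ≈ 1.0214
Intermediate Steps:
(-107*(-11) + 2369/(-688))/(2886 + (-1583 - 154)) = (1177 + 2369*(-1/688))/(2886 - 1737) = (1177 - 2369/688)/1149 = (807407/688)*(1/1149) = 807407/790512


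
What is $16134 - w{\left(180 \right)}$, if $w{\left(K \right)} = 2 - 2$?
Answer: $16134$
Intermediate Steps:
$w{\left(K \right)} = 0$ ($w{\left(K \right)} = 2 - 2 = 0$)
$16134 - w{\left(180 \right)} = 16134 - 0 = 16134 + 0 = 16134$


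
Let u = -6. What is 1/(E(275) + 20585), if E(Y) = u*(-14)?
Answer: 1/20669 ≈ 4.8382e-5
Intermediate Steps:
E(Y) = 84 (E(Y) = -6*(-14) = 84)
1/(E(275) + 20585) = 1/(84 + 20585) = 1/20669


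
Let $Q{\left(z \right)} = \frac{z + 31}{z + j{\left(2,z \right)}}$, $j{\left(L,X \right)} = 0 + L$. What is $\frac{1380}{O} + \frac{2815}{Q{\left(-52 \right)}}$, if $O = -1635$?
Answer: $\frac{15339818}{2289} \approx 6701.5$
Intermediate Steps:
$j{\left(L,X \right)} = L$
$Q{\left(z \right)} = \frac{31 + z}{2 + z}$ ($Q{\left(z \right)} = \frac{z + 31}{z + 2} = \frac{31 + z}{2 + z}$)
$\frac{1380}{O} + \frac{2815}{Q{\left(-52 \right)}} = \frac{1380}{-1635} + \frac{2815}{\frac{1}{2 - 52} \left(31 - 52\right)} = 1380 \left(- \frac{1}{1635}\right) + \frac{2815}{\frac{1}{-50} \left(-21\right)} = - \frac{92}{109} + \frac{2815}{\left(- \frac{1}{50}\right) \left(-21\right)} = - \frac{92}{109} + \frac{2815}{\frac{21}{50}} = - \frac{92}{109} + 2815 \cdot \frac{50}{21} = - \frac{92}{109} + \frac{140750}{21} = \frac{15339818}{2289}$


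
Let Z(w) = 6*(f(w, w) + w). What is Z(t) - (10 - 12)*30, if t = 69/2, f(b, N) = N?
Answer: 474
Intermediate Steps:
t = 69/2 (t = 69*(1/2) = 69/2 ≈ 34.500)
Z(w) = 12*w (Z(w) = 6*(w + w) = 6*(2*w) = 12*w)
Z(t) - (10 - 12)*30 = 12*(69/2) - (10 - 12)*30 = 414 - (-2)*30 = 414 - 1*(-60) = 414 + 60 = 474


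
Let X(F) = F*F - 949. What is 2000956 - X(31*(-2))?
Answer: 1998061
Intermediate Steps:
X(F) = -949 + F² (X(F) = F² - 949 = -949 + F²)
2000956 - X(31*(-2)) = 2000956 - (-949 + (31*(-2))²) = 2000956 - (-949 + (-62)²) = 2000956 - (-949 + 3844) = 2000956 - 1*2895 = 2000956 - 2895 = 1998061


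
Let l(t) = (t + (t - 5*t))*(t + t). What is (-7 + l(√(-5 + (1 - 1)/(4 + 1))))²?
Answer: 529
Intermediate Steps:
l(t) = -6*t² (l(t) = (t - 4*t)*(2*t) = (-3*t)*(2*t) = -6*t²)
(-7 + l(√(-5 + (1 - 1)/(4 + 1))))² = (-7 - (-30 + 6*(1 - 1)/(4 + 1)))² = (-7 - 6*(√(-5 + 0/5))²)² = (-7 - 6*(√(-5 + 0*(⅕)))²)² = (-7 - 6*(√(-5 + 0))²)² = (-7 - 6*(√(-5))²)² = (-7 - 6*(I*√5)²)² = (-7 - 6*(-5))² = (-7 + 30)² = 23² = 529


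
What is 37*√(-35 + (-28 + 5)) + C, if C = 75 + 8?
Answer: 83 + 37*I*√58 ≈ 83.0 + 281.78*I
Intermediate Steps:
C = 83
37*√(-35 + (-28 + 5)) + C = 37*√(-35 + (-28 + 5)) + 83 = 37*√(-35 - 23) + 83 = 37*√(-58) + 83 = 37*(I*√58) + 83 = 37*I*√58 + 83 = 83 + 37*I*√58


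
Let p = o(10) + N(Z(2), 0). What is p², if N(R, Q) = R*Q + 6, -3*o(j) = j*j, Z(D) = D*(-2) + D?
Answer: 6724/9 ≈ 747.11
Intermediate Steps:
Z(D) = -D (Z(D) = -2*D + D = -D)
o(j) = -j²/3 (o(j) = -j*j/3 = -j²/3)
N(R, Q) = 6 + Q*R (N(R, Q) = Q*R + 6 = 6 + Q*R)
p = -82/3 (p = -⅓*10² + (6 + 0*(-1*2)) = -⅓*100 + (6 + 0*(-2)) = -100/3 + (6 + 0) = -100/3 + 6 = -82/3 ≈ -27.333)
p² = (-82/3)² = 6724/9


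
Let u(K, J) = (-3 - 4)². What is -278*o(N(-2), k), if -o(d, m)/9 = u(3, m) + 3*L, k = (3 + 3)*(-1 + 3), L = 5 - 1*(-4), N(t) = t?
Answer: 190152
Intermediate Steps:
u(K, J) = 49 (u(K, J) = (-7)² = 49)
L = 9 (L = 5 + 4 = 9)
k = 12 (k = 6*2 = 12)
o(d, m) = -684 (o(d, m) = -9*(49 + 3*9) = -9*(49 + 27) = -9*76 = -684)
-278*o(N(-2), k) = -278*(-684) = 190152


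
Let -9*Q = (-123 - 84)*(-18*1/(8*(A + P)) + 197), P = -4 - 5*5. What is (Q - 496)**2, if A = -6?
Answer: 319345921449/19600 ≈ 1.6293e+7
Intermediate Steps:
P = -29 (P = -4 - 25 = -29)
Q = 634547/140 (Q = -(-123 - 84)*(-18*1/(8*(-6 - 29)) + 197)/9 = -(-23)*(-18/((-35*8)) + 197) = -(-23)*(-18/(-280) + 197) = -(-23)*(-18*(-1/280) + 197) = -(-23)*(9/140 + 197) = -(-23)*27589/140 = -1/9*(-5710923/140) = 634547/140 ≈ 4532.5)
(Q - 496)**2 = (634547/140 - 496)**2 = (565107/140)**2 = 319345921449/19600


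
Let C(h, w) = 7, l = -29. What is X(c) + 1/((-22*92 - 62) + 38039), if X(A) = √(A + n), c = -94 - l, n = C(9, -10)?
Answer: 1/35953 + I*√58 ≈ 2.7814e-5 + 7.6158*I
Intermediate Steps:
n = 7
c = -65 (c = -94 - 1*(-29) = -94 + 29 = -65)
X(A) = √(7 + A) (X(A) = √(A + 7) = √(7 + A))
X(c) + 1/((-22*92 - 62) + 38039) = √(7 - 65) + 1/((-22*92 - 62) + 38039) = √(-58) + 1/((-2024 - 62) + 38039) = I*√58 + 1/(-2086 + 38039) = I*√58 + 1/35953 = 1/35953 + I*√58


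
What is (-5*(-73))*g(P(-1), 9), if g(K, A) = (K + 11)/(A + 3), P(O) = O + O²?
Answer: 4015/12 ≈ 334.58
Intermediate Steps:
g(K, A) = (11 + K)/(3 + A)
(-5*(-73))*g(P(-1), 9) = (-5*(-73))*((11 - (1 - 1))/(3 + 9)) = 365*((11 - 1*0)/12) = 365*((11 + 0)/12) = 365*((1/12)*11) = 365*(11/12) = 4015/12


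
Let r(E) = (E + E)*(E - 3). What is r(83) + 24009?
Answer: 37289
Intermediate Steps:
r(E) = 2*E*(-3 + E) (r(E) = (2*E)*(-3 + E) = 2*E*(-3 + E))
r(83) + 24009 = 2*83*(-3 + 83) + 24009 = 2*83*80 + 24009 = 13280 + 24009 = 37289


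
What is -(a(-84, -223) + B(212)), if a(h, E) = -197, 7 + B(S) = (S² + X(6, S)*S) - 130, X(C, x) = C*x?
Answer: -314274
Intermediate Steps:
B(S) = -137 + 7*S² (B(S) = -7 + ((S² + (6*S)*S) - 130) = -7 + ((S² + 6*S²) - 130) = -7 + (7*S² - 130) = -7 + (-130 + 7*S²) = -137 + 7*S²)
-(a(-84, -223) + B(212)) = -(-197 + (-137 + 7*212²)) = -(-197 + (-137 + 7*44944)) = -(-197 + (-137 + 314608)) = -(-197 + 314471) = -1*314274 = -314274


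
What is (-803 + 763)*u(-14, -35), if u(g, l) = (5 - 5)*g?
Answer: 0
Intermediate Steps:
u(g, l) = 0 (u(g, l) = 0*g = 0)
(-803 + 763)*u(-14, -35) = (-803 + 763)*0 = -40*0 = 0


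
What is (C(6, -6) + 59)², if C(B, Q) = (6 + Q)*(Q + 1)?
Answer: 3481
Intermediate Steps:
C(B, Q) = (1 + Q)*(6 + Q) (C(B, Q) = (6 + Q)*(1 + Q) = (1 + Q)*(6 + Q))
(C(6, -6) + 59)² = ((6 + (-6)² + 7*(-6)) + 59)² = ((6 + 36 - 42) + 59)² = (0 + 59)² = 59² = 3481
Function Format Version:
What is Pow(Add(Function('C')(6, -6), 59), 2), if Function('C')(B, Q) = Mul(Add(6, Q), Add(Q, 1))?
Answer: 3481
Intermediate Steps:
Function('C')(B, Q) = Mul(Add(1, Q), Add(6, Q)) (Function('C')(B, Q) = Mul(Add(6, Q), Add(1, Q)) = Mul(Add(1, Q), Add(6, Q)))
Pow(Add(Function('C')(6, -6), 59), 2) = Pow(Add(Add(6, Pow(-6, 2), Mul(7, -6)), 59), 2) = Pow(Add(Add(6, 36, -42), 59), 2) = Pow(Add(0, 59), 2) = Pow(59, 2) = 3481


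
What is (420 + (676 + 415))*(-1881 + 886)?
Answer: -1503445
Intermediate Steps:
(420 + (676 + 415))*(-1881 + 886) = (420 + 1091)*(-995) = 1511*(-995) = -1503445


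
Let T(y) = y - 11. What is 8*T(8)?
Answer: -24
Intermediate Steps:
T(y) = -11 + y
8*T(8) = 8*(-11 + 8) = 8*(-3) = -24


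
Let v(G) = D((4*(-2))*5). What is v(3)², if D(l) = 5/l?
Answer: 1/64 ≈ 0.015625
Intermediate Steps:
v(G) = -⅛ (v(G) = 5/(((4*(-2))*5)) = 5/((-8*5)) = 5/(-40) = 5*(-1/40) = -⅛)
v(3)² = (-⅛)² = 1/64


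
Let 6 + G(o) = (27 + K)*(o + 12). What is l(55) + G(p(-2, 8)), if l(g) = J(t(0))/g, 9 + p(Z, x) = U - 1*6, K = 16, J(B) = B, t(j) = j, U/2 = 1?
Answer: -49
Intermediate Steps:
U = 2 (U = 2*1 = 2)
p(Z, x) = -13 (p(Z, x) = -9 + (2 - 1*6) = -9 + (2 - 6) = -9 - 4 = -13)
G(o) = 510 + 43*o (G(o) = -6 + (27 + 16)*(o + 12) = -6 + 43*(12 + o) = -6 + (516 + 43*o) = 510 + 43*o)
l(g) = 0 (l(g) = 0/g = 0)
l(55) + G(p(-2, 8)) = 0 + (510 + 43*(-13)) = 0 + (510 - 559) = 0 - 49 = -49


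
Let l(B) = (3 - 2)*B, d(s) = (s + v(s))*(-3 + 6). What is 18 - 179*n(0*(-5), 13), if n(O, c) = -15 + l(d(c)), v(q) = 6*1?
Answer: -7500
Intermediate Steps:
v(q) = 6
d(s) = 18 + 3*s (d(s) = (s + 6)*(-3 + 6) = (6 + s)*3 = 18 + 3*s)
l(B) = B (l(B) = 1*B = B)
n(O, c) = 3 + 3*c (n(O, c) = -15 + (18 + 3*c) = 3 + 3*c)
18 - 179*n(0*(-5), 13) = 18 - 179*(3 + 3*13) = 18 - 179*(3 + 39) = 18 - 179*42 = 18 - 7518 = -7500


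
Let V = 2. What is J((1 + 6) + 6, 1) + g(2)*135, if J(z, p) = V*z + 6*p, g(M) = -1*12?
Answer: -1588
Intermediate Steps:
g(M) = -12
J(z, p) = 2*z + 6*p
J((1 + 6) + 6, 1) + g(2)*135 = (2*((1 + 6) + 6) + 6*1) - 12*135 = (2*(7 + 6) + 6) - 1620 = (2*13 + 6) - 1620 = (26 + 6) - 1620 = 32 - 1620 = -1588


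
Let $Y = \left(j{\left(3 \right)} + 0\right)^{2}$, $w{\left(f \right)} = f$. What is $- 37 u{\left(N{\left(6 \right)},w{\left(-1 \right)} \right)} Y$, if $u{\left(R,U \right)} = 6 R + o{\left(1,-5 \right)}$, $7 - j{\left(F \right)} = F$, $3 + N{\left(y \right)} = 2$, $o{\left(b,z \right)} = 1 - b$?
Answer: $3552$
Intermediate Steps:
$N{\left(y \right)} = -1$ ($N{\left(y \right)} = -3 + 2 = -1$)
$j{\left(F \right)} = 7 - F$
$Y = 16$ ($Y = \left(\left(7 - 3\right) + 0\right)^{2} = \left(4 + 0\right)^{2} = 4^{2} = 16$)
$u{\left(R,U \right)} = 6 R$ ($u{\left(R,U \right)} = 6 R + \left(1 - 1\right) = 6 R + 0 = 6 R$)
$- 37 u{\left(N{\left(6 \right)},w{\left(-1 \right)} \right)} Y = - 37 \cdot 6 \left(-1\right) 16 = \left(-37\right) \left(-6\right) 16 = 222 \cdot 16 = 3552$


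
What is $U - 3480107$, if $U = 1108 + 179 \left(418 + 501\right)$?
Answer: $-3314498$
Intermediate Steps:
$U = 165609$ ($U = 1108 + 179 \cdot 919 = 1108 + 164501 = 165609$)
$U - 3480107 = 165609 - 3480107 = -3314498$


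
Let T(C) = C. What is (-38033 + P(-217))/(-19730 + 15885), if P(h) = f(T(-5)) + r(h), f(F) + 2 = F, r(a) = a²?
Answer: -9049/3845 ≈ -2.3534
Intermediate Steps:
f(F) = -2 + F
P(h) = -7 + h² (P(h) = (-2 - 5) + h² = -7 + h²)
(-38033 + P(-217))/(-19730 + 15885) = (-38033 + (-7 + (-217)²))/(-19730 + 15885) = (-38033 + (-7 + 47089))/(-3845) = (-38033 + 47082)*(-1/3845) = 9049*(-1/3845) = -9049/3845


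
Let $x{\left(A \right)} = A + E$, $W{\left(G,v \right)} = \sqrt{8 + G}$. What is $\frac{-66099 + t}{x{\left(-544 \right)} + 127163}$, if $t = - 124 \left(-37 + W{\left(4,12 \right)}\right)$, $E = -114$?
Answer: $- \frac{61511}{126505} - \frac{248 \sqrt{3}}{126505} \approx -0.48963$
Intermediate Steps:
$x{\left(A \right)} = -114 + A$ ($x{\left(A \right)} = A - 114 = -114 + A$)
$t = 4588 - 248 \sqrt{3}$ ($t = - 124 \left(-37 + \sqrt{8 + 4}\right) = - 124 \left(-37 + \sqrt{12}\right) = - 124 \left(-37 + 2 \sqrt{3}\right) = 4588 - 248 \sqrt{3} \approx 4158.5$)
$\frac{-66099 + t}{x{\left(-544 \right)} + 127163} = \frac{-66099 + \left(4588 - 248 \sqrt{3}\right)}{\left(-114 - 544\right) + 127163} = \frac{-61511 - 248 \sqrt{3}}{-658 + 127163} = \frac{-61511 - 248 \sqrt{3}}{126505} = \left(-61511 - 248 \sqrt{3}\right) \frac{1}{126505} = - \frac{61511}{126505} - \frac{248 \sqrt{3}}{126505}$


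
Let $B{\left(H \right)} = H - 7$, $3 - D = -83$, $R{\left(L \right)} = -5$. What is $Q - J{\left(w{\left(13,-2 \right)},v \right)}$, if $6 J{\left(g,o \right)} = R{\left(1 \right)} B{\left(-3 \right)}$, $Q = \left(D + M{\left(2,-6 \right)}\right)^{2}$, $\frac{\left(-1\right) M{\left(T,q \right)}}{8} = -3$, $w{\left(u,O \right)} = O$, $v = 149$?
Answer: $\frac{36275}{3} \approx 12092.0$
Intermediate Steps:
$M{\left(T,q \right)} = 24$ ($M{\left(T,q \right)} = \left(-8\right) \left(-3\right) = 24$)
$D = 86$ ($D = 3 - -83 = 3 + 83 = 86$)
$B{\left(H \right)} = -7 + H$
$Q = 12100$ ($Q = \left(86 + 24\right)^{2} = 110^{2} = 12100$)
$J{\left(g,o \right)} = \frac{25}{3}$ ($J{\left(g,o \right)} = \frac{\left(-5\right) \left(-7 - 3\right)}{6} = \frac{\left(-5\right) \left(-10\right)}{6} = \frac{1}{6} \cdot 50 = \frac{25}{3}$)
$Q - J{\left(w{\left(13,-2 \right)},v \right)} = 12100 - \frac{25}{3} = \frac{36275}{3}$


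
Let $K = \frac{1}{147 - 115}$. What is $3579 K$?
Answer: $\frac{3579}{32} \approx 111.84$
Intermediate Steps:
$K = \frac{1}{32} \approx 0.03125$
$3579 K = 3579 \cdot \frac{1}{32} = \frac{3579}{32}$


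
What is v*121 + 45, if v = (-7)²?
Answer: 5974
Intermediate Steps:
v = 49
v*121 + 45 = 49*121 + 45 = 5929 + 45 = 5974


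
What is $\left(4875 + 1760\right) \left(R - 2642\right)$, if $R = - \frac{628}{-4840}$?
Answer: $- \frac{4241971801}{242} \approx -1.7529 \cdot 10^{7}$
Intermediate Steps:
$R = \frac{157}{1210}$ ($R = \left(-628\right) \left(- \frac{1}{4840}\right) = \frac{157}{1210} \approx 0.12975$)
$\left(4875 + 1760\right) \left(R - 2642\right) = \left(4875 + 1760\right) \left(\frac{157}{1210} - 2642\right) = 6635 \left(- \frac{3196663}{1210}\right) = - \frac{4241971801}{242}$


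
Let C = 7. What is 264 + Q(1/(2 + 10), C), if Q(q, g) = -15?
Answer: 249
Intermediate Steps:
264 + Q(1/(2 + 10), C) = 264 - 15 = 249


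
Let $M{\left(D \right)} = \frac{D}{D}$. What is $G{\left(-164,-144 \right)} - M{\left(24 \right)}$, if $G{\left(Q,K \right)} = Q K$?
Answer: $23615$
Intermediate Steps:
$M{\left(D \right)} = 1$
$G{\left(Q,K \right)} = K Q$
$G{\left(-164,-144 \right)} - M{\left(24 \right)} = \left(-144\right) \left(-164\right) - 1 = 23616 - 1 = 23615$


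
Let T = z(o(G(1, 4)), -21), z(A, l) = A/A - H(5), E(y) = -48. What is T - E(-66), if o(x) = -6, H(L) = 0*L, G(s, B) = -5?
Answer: 49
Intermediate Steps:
H(L) = 0
z(A, l) = 1 (z(A, l) = A/A - 1*0 = 1 + 0 = 1)
T = 1
T - E(-66) = 1 - 1*(-48) = 1 + 48 = 49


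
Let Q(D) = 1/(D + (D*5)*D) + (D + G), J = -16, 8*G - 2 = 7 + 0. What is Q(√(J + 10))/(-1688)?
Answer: (-693*I - 155*√6)/(40512*(-I + 5*√6)) ≈ -0.00064685 - 0.0014495*I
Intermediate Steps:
G = 9/8 (G = ¼ + (7 + 0)/8 = ¼ + (⅛)*7 = ¼ + 7/8 = 9/8 ≈ 1.1250)
Q(D) = 9/8 + D + 1/(D + 5*D²) (Q(D) = 1/(D + (D*5)*D) + (D + 9/8) = 1/(D + (5*D)*D) + (9/8 + D) = 1/(D + 5*D²) + (9/8 + D) = 9/8 + D + 1/(D + 5*D²))
Q(√(J + 10))/(-1688) = ((8 + 9*√(-16 + 10) + 40*(√(-16 + 10))³ + 53*(√(-16 + 10))²)/(8*(√(-16 + 10))*(1 + 5*√(-16 + 10))))/(-1688) = ((8 + 9*√(-6) + 40*(√(-6))³ + 53*(√(-6))²)/(8*(√(-6))*(1 + 5*√(-6))))*(-1/1688) = ((8 + 9*(I*√6) + 40*(I*√6)³ + 53*(I*√6)²)/(8*((I*√6))*(1 + 5*(I*√6))))*(-1/1688) = ((-I*√6/6)*(8 + 9*I*√6 + 40*(-6*I*√6) + 53*(-6))/(8*(1 + 5*I*√6)))*(-1/1688) = ((-I*√6/6)*(8 + 9*I*√6 - 240*I*√6 - 318)/(8*(1 + 5*I*√6)))*(-1/1688) = ((-I*√6/6)*(-310 - 231*I*√6)/(8*(1 + 5*I*√6)))*(-1/1688) = -I*√6*(-310 - 231*I*√6)/(48*(1 + 5*I*√6))*(-1/1688) = I*√6*(-310 - 231*I*√6)/(81024*(1 + 5*I*√6))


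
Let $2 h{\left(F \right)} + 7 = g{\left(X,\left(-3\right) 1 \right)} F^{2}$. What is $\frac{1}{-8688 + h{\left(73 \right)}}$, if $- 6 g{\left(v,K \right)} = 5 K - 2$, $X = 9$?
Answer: $- \frac{12}{13705} \approx -0.00087559$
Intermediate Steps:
$g{\left(v,K \right)} = \frac{1}{3} - \frac{5 K}{6}$ ($g{\left(v,K \right)} = - \frac{5 K - 2}{6} = - \frac{-2 + 5 K}{6} = \frac{1}{3} - \frac{5 K}{6}$)
$h{\left(F \right)} = - \frac{7}{2} + \frac{17 F^{2}}{12}$ ($h{\left(F \right)} = - \frac{7}{2} + \frac{\left(\frac{1}{3} - \frac{5 \left(\left(-3\right) 1\right)}{6}\right) F^{2}}{2} = - \frac{7}{2} + \frac{\left(\frac{1}{3} - - \frac{5}{2}\right) F^{2}}{2} = - \frac{7}{2} + \frac{\left(\frac{1}{3} + \frac{5}{2}\right) F^{2}}{2} = - \frac{7}{2} + \frac{\frac{17}{6} F^{2}}{2} = - \frac{7}{2} + \frac{17 F^{2}}{12}$)
$\frac{1}{-8688 + h{\left(73 \right)}} = \frac{1}{-8688 - \left(\frac{7}{2} - \frac{17 \cdot 73^{2}}{12}\right)} = \frac{1}{-8688 + \left(- \frac{7}{2} + \frac{17}{12} \cdot 5329\right)} = \frac{1}{-8688 + \left(- \frac{7}{2} + \frac{90593}{12}\right)} = \frac{1}{-8688 + \frac{90551}{12}} = \frac{1}{- \frac{13705}{12}} = - \frac{12}{13705}$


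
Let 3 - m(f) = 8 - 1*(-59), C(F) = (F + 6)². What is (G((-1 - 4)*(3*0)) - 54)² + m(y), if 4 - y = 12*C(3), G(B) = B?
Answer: 2852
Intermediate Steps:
C(F) = (6 + F)²
y = -968 (y = 4 - 12*(6 + 3)² = 4 - 12*9² = 4 - 12*81 = 4 - 1*972 = 4 - 972 = -968)
m(f) = -64 (m(f) = 3 - (8 - 1*(-59)) = 3 - (8 + 59) = 3 - 1*67 = 3 - 67 = -64)
(G((-1 - 4)*(3*0)) - 54)² + m(y) = ((-1 - 4)*(3*0) - 54)² - 64 = (-5*0 - 54)² - 64 = (0 - 54)² - 64 = (-54)² - 64 = 2916 - 64 = 2852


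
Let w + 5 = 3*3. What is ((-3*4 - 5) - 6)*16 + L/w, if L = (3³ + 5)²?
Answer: -112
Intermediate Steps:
L = 1024 (L = (27 + 5)² = 32² = 1024)
w = 4 (w = -5 + 3*3 = -5 + 9 = 4)
((-3*4 - 5) - 6)*16 + L/w = ((-3*4 - 5) - 6)*16 + 1024/4 = ((-12 - 5) - 6)*16 + 1024*(¼) = (-17 - 6)*16 + 256 = -23*16 + 256 = -368 + 256 = -112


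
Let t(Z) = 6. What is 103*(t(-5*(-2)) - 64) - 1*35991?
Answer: -41965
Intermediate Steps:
103*(t(-5*(-2)) - 64) - 1*35991 = 103*(6 - 64) - 1*35991 = 103*(-58) - 35991 = -5974 - 35991 = -41965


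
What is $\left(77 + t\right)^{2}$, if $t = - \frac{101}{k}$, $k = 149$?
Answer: $\frac{129322384}{22201} \approx 5825.1$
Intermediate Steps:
$t = - \frac{101}{149} \approx -0.67785$
$\left(77 + t\right)^{2} = \left(77 - \frac{101}{149}\right)^{2} = \left(\frac{11372}{149}\right)^{2} = \frac{129322384}{22201}$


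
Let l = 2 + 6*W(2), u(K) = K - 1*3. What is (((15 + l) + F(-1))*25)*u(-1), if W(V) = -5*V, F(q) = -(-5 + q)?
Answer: 3700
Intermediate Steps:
u(K) = -3 + K (u(K) = K - 3 = -3 + K)
F(q) = 5 - q
l = -58 (l = 2 + 6*(-5*2) = 2 + 6*(-10) = 2 - 60 = -58)
(((15 + l) + F(-1))*25)*u(-1) = (((15 - 58) + (5 - 1*(-1)))*25)*(-3 - 1) = ((-43 + (5 + 1))*25)*(-4) = ((-43 + 6)*25)*(-4) = -37*25*(-4) = -925*(-4) = 3700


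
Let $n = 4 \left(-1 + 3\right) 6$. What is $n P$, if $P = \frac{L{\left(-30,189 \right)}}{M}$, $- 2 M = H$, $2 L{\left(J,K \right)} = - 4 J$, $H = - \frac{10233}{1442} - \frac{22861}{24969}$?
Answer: $\frac{4232459520}{5887211} \approx 718.92$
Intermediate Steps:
$H = - \frac{5887211}{734802}$ ($H = \left(-10233\right) \frac{1}{1442} - \frac{22861}{24969} = - \frac{10233}{1442} - \frac{22861}{24969} = - \frac{5887211}{734802} \approx -8.012$)
$L{\left(J,K \right)} = - 2 J$ ($L{\left(J,K \right)} = \frac{\left(-4\right) J}{2} = - 2 J$)
$n = 48$ ($n = 4 \cdot 2 \cdot 6 = 4 \cdot 12 = 48$)
$M = \frac{5887211}{1469604}$ ($M = \left(- \frac{1}{2}\right) \left(- \frac{5887211}{734802}\right) = \frac{5887211}{1469604} \approx 4.006$)
$P = \frac{88176240}{5887211}$ ($P = \frac{\left(-2\right) \left(-30\right)}{\frac{5887211}{1469604}} = 60 \cdot \frac{1469604}{5887211} = \frac{88176240}{5887211} \approx 14.978$)
$n P = 48 \cdot \frac{88176240}{5887211} = \frac{4232459520}{5887211}$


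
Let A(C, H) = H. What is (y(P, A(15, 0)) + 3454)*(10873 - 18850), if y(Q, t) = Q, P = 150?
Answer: -28749108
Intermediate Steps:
(y(P, A(15, 0)) + 3454)*(10873 - 18850) = (150 + 3454)*(10873 - 18850) = 3604*(-7977) = -28749108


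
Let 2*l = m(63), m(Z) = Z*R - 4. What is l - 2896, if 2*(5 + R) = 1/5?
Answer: -61047/20 ≈ -3052.4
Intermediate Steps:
R = -49/10 (R = -5 + (1/2)/5 = -5 + (1/2)*(1/5) = -5 + 1/10 = -49/10 ≈ -4.9000)
m(Z) = -4 - 49*Z/10 (m(Z) = Z*(-49/10) - 4 = -49*Z/10 - 4 = -4 - 49*Z/10)
l = -3127/20 (l = (-4 - 49/10*63)/2 = (-4 - 3087/10)/2 = (1/2)*(-3127/10) = -3127/20 ≈ -156.35)
l - 2896 = -3127/20 - 2896 = -61047/20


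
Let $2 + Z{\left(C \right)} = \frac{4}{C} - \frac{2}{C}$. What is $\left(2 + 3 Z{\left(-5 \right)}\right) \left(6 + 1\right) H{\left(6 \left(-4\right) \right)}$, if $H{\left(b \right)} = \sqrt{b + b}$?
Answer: $- \frac{728 i \sqrt{3}}{5} \approx - 252.19 i$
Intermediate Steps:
$Z{\left(C \right)} = -2 + \frac{2}{C}$ ($Z{\left(C \right)} = -2 + \left(\frac{4}{C} - \frac{2}{C}\right) = -2 + \frac{2}{C}$)
$H{\left(b \right)} = \sqrt{2} \sqrt{b}$ ($H{\left(b \right)} = \sqrt{2 b} = \sqrt{2} \sqrt{b}$)
$\left(2 + 3 Z{\left(-5 \right)}\right) \left(6 + 1\right) H{\left(6 \left(-4\right) \right)} = \left(2 + 3 \left(-2 + \frac{2}{-5}\right)\right) \left(6 + 1\right) \sqrt{2} \sqrt{6 \left(-4\right)} = \left(2 + 3 \left(-2 + 2 \left(- \frac{1}{5}\right)\right)\right) 7 \sqrt{2} \sqrt{-24} = \left(2 + 3 \left(-2 - \frac{2}{5}\right)\right) 7 \sqrt{2} \cdot 2 i \sqrt{6} = \left(2 + 3 \left(- \frac{12}{5}\right)\right) 7 \cdot 4 i \sqrt{3} = \left(2 - \frac{36}{5}\right) 28 i \sqrt{3} = - \frac{26 \cdot 28 i \sqrt{3}}{5} = - \frac{728 i \sqrt{3}}{5}$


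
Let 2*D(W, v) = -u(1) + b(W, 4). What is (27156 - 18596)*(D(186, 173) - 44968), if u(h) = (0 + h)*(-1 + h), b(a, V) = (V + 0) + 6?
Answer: -384883280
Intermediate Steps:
b(a, V) = 6 + V (b(a, V) = V + 6 = 6 + V)
u(h) = h*(-1 + h)
D(W, v) = 5 (D(W, v) = (-(-1 + 1) + (6 + 4))/2 = (-0 + 10)/2 = (-1*0 + 10)/2 = (0 + 10)/2 = (½)*10 = 5)
(27156 - 18596)*(D(186, 173) - 44968) = (27156 - 18596)*(5 - 44968) = 8560*(-44963) = -384883280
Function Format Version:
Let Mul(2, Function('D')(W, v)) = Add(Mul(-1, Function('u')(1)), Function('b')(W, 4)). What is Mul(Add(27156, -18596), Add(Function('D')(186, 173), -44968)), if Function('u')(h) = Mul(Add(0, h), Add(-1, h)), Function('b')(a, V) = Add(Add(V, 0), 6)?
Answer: -384883280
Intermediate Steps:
Function('b')(a, V) = Add(6, V) (Function('b')(a, V) = Add(V, 6) = Add(6, V))
Function('u')(h) = Mul(h, Add(-1, h))
Function('D')(W, v) = 5 (Function('D')(W, v) = Mul(Rational(1, 2), Add(Mul(-1, Mul(1, Add(-1, 1))), Add(6, 4))) = Mul(Rational(1, 2), Add(Mul(-1, Mul(1, 0)), 10)) = Mul(Rational(1, 2), Add(Mul(-1, 0), 10)) = Mul(Rational(1, 2), Add(0, 10)) = Mul(Rational(1, 2), 10) = 5)
Mul(Add(27156, -18596), Add(Function('D')(186, 173), -44968)) = Mul(Add(27156, -18596), Add(5, -44968)) = Mul(8560, -44963) = -384883280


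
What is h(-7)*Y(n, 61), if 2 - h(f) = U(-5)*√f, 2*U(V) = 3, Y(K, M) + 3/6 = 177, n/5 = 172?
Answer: 353 - 1059*I*√7/4 ≈ 353.0 - 700.46*I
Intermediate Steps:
n = 860 (n = 5*172 = 860)
Y(K, M) = 353/2 (Y(K, M) = -½ + 177 = 353/2)
U(V) = 3/2 (U(V) = (½)*3 = 3/2)
h(f) = 2 - 3*√f/2
h(-7)*Y(n, 61) = (2 - 3*I*√7/2)*(353/2) = 353 - 1059*I*√7/4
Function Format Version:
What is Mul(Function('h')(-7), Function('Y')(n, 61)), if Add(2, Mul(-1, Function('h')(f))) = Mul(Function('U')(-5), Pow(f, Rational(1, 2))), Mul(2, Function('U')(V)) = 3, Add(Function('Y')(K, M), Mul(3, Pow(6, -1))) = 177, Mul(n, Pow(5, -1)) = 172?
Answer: Add(353, Mul(Rational(-1059, 4), I, Pow(7, Rational(1, 2)))) ≈ Add(353.00, Mul(-700.46, I))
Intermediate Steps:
n = 860 (n = Mul(5, 172) = 860)
Function('Y')(K, M) = Rational(353, 2) (Function('Y')(K, M) = Add(Rational(-1, 2), 177) = Rational(353, 2))
Function('U')(V) = Rational(3, 2) (Function('U')(V) = Mul(Rational(1, 2), 3) = Rational(3, 2))
Function('h')(f) = Add(2, Mul(Rational(-3, 2), Pow(f, Rational(1, 2)))) (Function('h')(f) = Add(2, Mul(-1, Mul(Rational(3, 2), Pow(f, Rational(1, 2))))) = Add(2, Mul(Rational(-3, 2), Pow(f, Rational(1, 2)))))
Mul(Function('h')(-7), Function('Y')(n, 61)) = Mul(Add(2, Mul(Rational(-3, 2), Pow(-7, Rational(1, 2)))), Rational(353, 2)) = Mul(Add(2, Mul(Rational(-3, 2), Mul(I, Pow(7, Rational(1, 2))))), Rational(353, 2)) = Mul(Add(2, Mul(Rational(-3, 2), I, Pow(7, Rational(1, 2)))), Rational(353, 2)) = Add(353, Mul(Rational(-1059, 4), I, Pow(7, Rational(1, 2))))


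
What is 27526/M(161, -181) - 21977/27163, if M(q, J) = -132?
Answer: -375294851/1792758 ≈ -209.34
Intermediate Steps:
27526/M(161, -181) - 21977/27163 = 27526/(-132) - 21977/27163 = 27526*(-1/132) - 21977*1/27163 = -13763/66 - 21977/27163 = -375294851/1792758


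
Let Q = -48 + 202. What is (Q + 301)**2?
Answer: 207025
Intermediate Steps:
Q = 154
(Q + 301)**2 = (154 + 301)**2 = 455**2 = 207025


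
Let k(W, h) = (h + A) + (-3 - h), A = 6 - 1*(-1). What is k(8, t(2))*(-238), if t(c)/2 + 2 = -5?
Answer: -952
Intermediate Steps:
A = 7 (A = 6 + 1 = 7)
t(c) = -14 (t(c) = -4 + 2*(-5) = -4 - 10 = -14)
k(W, h) = 4 (k(W, h) = (h + 7) + (-3 - h) = (7 + h) + (-3 - h) = 4)
k(8, t(2))*(-238) = 4*(-238) = -952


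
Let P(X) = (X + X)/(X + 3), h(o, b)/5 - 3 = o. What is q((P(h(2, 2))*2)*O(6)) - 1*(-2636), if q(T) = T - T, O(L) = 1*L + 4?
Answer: 2636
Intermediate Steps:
O(L) = 4 + L (O(L) = L + 4 = 4 + L)
h(o, b) = 15 + 5*o
P(X) = 2*X/(3 + X) (P(X) = (2*X)/(3 + X) = 2*X/(3 + X))
q(T) = 0
q((P(h(2, 2))*2)*O(6)) - 1*(-2636) = 0 - 1*(-2636) = 0 + 2636 = 2636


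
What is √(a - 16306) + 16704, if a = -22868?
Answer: 16704 + I*√39174 ≈ 16704.0 + 197.92*I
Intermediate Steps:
√(a - 16306) + 16704 = √(-22868 - 16306) + 16704 = √(-39174) + 16704 = I*√39174 + 16704 = 16704 + I*√39174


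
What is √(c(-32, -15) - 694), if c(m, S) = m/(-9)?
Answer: I*√6214/3 ≈ 26.276*I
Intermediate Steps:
c(m, S) = -m/9 (c(m, S) = m*(-⅑) = -m/9)
√(c(-32, -15) - 694) = √(-⅑*(-32) - 694) = √(32/9 - 694) = √(-6214/9) = I*√6214/3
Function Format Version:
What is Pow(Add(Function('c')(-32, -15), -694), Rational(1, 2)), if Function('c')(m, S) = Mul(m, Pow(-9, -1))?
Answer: Mul(Rational(1, 3), I, Pow(6214, Rational(1, 2))) ≈ Mul(26.276, I)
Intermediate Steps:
Function('c')(m, S) = Mul(Rational(-1, 9), m) (Function('c')(m, S) = Mul(m, Rational(-1, 9)) = Mul(Rational(-1, 9), m))
Pow(Add(Function('c')(-32, -15), -694), Rational(1, 2)) = Pow(Add(Mul(Rational(-1, 9), -32), -694), Rational(1, 2)) = Pow(Add(Rational(32, 9), -694), Rational(1, 2)) = Pow(Rational(-6214, 9), Rational(1, 2)) = Mul(Rational(1, 3), I, Pow(6214, Rational(1, 2)))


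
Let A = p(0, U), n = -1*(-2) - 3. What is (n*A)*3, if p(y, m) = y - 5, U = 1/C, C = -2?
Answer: 15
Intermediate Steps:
n = -1 (n = 2 - 3 = -1)
U = -1/2 (U = 1/(-2) = -1/2 ≈ -0.50000)
p(y, m) = -5 + y
A = -5 (A = -5 + 0 = -5)
(n*A)*3 = -1*(-5)*3 = 5*3 = 15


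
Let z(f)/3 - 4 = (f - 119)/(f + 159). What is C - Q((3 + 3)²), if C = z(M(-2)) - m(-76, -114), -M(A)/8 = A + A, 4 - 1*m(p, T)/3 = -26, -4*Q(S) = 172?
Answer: -6946/191 ≈ -36.367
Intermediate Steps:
Q(S) = -43 (Q(S) = -¼*172 = -43)
m(p, T) = 90 (m(p, T) = 12 - 3*(-26) = 12 + 78 = 90)
M(A) = -16*A (M(A) = -8*(A + A) = -16*A)
z(f) = 12 + 3*(-119 + f)/(159 + f) (z(f) = 12 + 3*((f - 119)/(f + 159)) = 12 + 3*((-119 + f)/(159 + f)) = 12 + 3*(-119 + f)/(159 + f))
C = -15159/191 (C = 3*(517 + 5*(-16*(-2)))/(159 - 16*(-2)) - 1*90 = 3*(517 + 5*32)/(159 + 32) - 90 = 3*(517 + 160)/191 - 90 = 3*(1/191)*677 - 90 = 2031/191 - 90 = -15159/191 ≈ -79.366)
C - Q((3 + 3)²) = -15159/191 - 1*(-43) = -15159/191 + 43 = -6946/191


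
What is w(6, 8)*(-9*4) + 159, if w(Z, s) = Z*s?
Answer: -1569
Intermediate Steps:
w(6, 8)*(-9*4) + 159 = (6*8)*(-9*4) + 159 = 48*(-36) + 159 = -1728 + 159 = -1569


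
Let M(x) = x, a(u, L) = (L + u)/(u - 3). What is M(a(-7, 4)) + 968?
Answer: 9683/10 ≈ 968.30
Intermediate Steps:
a(u, L) = (L + u)/(-3 + u)
M(a(-7, 4)) + 968 = (4 - 7)/(-3 - 7) + 968 = -3/(-10) + 968 = -1/10*(-3) + 968 = 3/10 + 968 = 9683/10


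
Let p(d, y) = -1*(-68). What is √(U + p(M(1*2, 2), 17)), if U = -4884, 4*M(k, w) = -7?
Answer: 4*I*√301 ≈ 69.397*I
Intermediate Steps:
M(k, w) = -7/4 (M(k, w) = (¼)*(-7) = -7/4)
p(d, y) = 68
√(U + p(M(1*2, 2), 17)) = √(-4884 + 68) = √(-4816) = 4*I*√301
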